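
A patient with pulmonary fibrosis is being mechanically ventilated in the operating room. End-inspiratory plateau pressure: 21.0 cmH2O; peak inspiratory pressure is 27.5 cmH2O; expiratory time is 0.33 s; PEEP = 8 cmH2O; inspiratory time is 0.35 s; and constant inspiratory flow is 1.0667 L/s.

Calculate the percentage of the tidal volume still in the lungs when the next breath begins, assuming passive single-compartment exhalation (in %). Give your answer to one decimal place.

Vt = flow × Ti = 1.0667 L/s × 0.35 s × 1000 mL/L = 373.35 mL.
R = (PIP − Pplat)/V̇ = (27.5 − 21.0) / 1.0667 = 6.5/1.0667 = 6.094 cmH2O·s/L.
C = Vt/(Pplat − PEEP) = 373.35 / (21.0 − 8) = 373.35/13.0 = 28.719 mL/cmH2O.
τ = R × C = 6.094 × 0.02872 L/cmH2O = 0.175 s.
Fraction remaining at end-expiration = e^(−Te/τ) = e^(−0.33/0.175) = 0.1517 → 15.17%.

15.2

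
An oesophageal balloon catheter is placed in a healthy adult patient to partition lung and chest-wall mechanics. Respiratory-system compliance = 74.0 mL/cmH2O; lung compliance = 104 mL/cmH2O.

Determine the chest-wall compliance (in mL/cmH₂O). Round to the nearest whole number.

1/Ccw = 1/Crs − 1/CL.
1/Ccw = 1/74.0 − 1/104 = 0.003898.
Ccw = 256.54 mL/cmH2O.

257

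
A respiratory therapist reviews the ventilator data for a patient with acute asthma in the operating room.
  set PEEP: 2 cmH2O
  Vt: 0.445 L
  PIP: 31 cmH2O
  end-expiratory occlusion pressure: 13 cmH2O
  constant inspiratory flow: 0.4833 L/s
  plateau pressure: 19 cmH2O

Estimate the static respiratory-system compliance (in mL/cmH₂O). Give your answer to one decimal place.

74.2

End-expiratory occlusion gives total PEEP = 13 cmH2O (intrinsic PEEP = 13 − 2 = 11). Use total PEEP for the elastic gradient.
Cstat = Vt / (Pplat − PEEPtotal) = 445 / (19 − 13) = 445 / 6.0 = 74.167 mL/cmH2O.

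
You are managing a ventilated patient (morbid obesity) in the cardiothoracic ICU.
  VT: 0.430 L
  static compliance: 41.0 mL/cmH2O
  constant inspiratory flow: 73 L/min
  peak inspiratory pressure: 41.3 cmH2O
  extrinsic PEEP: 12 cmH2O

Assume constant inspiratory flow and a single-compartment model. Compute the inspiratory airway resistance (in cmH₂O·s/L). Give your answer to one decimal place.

15.5

Flow: 73 L/min ÷ 60 = 1.2167 L/s.
Equation of motion (constant flow): PIP = Vt/C + R·V̇ + PEEP.
R·V̇ = PIP − Vt/C − PEEP = 41.3 − 430/41.0 − 12 = 41.3 − 10.488 − 12 = 18.812 cmH2O.
R = 18.812 / 1.2167 = 15.461 cmH2O·s/L.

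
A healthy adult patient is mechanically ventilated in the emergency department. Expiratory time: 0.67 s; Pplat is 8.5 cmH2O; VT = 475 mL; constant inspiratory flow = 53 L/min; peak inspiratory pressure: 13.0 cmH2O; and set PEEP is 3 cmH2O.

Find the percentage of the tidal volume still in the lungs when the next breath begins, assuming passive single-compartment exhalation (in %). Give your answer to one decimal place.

Flow: 53 L/min ÷ 60 = 0.8833 L/s.
R = (PIP − Pplat)/V̇ = (13.0 − 8.5) / 0.8833 = 4.5/0.8833 = 5.095 cmH2O·s/L.
C = Vt/(Pplat − PEEP) = 475.0 / (8.5 − 3) = 475.0/5.5 = 86.364 mL/cmH2O.
τ = R × C = 5.095 × 0.08636 L/cmH2O = 0.44 s.
Fraction remaining at end-expiration = e^(−Te/τ) = e^(−0.67/0.44) = 0.2181 → 21.81%.

21.8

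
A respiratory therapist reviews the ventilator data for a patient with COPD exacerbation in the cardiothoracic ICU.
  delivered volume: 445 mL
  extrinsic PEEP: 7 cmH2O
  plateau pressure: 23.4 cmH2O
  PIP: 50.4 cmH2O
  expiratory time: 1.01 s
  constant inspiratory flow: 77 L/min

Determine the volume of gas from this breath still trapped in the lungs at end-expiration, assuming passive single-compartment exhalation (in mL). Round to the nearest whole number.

76

Flow: 77 L/min ÷ 60 = 1.2833 L/s.
R = (PIP − Pplat)/V̇ = (50.4 − 23.4) / 1.2833 = 27.0/1.2833 = 21.04 cmH2O·s/L.
C = Vt/(Pplat − PEEP) = 445.0 / (23.4 − 7) = 445.0/16.4 = 27.134 mL/cmH2O.
τ = R × C = 21.04 × 0.02713 L/cmH2O = 0.5708 s.
Fraction remaining = e^(−Te/τ) = e^(−1.01/0.5708) = 0.1704.
Trapped volume = 445.0 × 0.1704 = 75.828 mL.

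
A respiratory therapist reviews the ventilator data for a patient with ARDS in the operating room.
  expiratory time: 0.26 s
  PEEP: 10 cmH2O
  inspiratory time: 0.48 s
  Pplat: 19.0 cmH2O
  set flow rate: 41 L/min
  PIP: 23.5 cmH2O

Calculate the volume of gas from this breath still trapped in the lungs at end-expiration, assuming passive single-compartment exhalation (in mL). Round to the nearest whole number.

Flow: 41 L/min ÷ 60 = 0.6833 L/s.
Vt = flow × Ti = 0.6833 L/s × 0.48 s × 1000 mL/L = 327.98 mL.
R = (PIP − Pplat)/V̇ = (23.5 − 19.0) / 0.6833 = 4.5/0.6833 = 6.586 cmH2O·s/L.
C = Vt/(Pplat − PEEP) = 327.98 / (19.0 − 10) = 327.98/9.0 = 36.442 mL/cmH2O.
τ = R × C = 6.586 × 0.03644 L/cmH2O = 0.24 s.
Fraction remaining = e^(−Te/τ) = e^(−0.26/0.24) = 0.3385.
Trapped volume = 327.98 × 0.3385 = 111.02 mL.

111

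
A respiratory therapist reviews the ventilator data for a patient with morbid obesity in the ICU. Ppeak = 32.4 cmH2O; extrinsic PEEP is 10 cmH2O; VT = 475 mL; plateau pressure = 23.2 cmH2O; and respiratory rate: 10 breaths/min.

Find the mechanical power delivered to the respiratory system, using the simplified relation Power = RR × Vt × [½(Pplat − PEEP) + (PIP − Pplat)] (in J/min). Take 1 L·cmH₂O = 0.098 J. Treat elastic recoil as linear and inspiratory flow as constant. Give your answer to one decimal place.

Per-breath work = Vt × [½(Pplat−PEEP) + (PIP−Pplat)] = 0.475 × [0.5×13.2 + 9.2] = 0.475 × 15.8 = 7.505 L·cmH2O.
Power = 10 × 7.505 = 75.05 L·cmH2O/min.
× 0.098 J/(L·cmH2O) → 7.355 J/min.

7.4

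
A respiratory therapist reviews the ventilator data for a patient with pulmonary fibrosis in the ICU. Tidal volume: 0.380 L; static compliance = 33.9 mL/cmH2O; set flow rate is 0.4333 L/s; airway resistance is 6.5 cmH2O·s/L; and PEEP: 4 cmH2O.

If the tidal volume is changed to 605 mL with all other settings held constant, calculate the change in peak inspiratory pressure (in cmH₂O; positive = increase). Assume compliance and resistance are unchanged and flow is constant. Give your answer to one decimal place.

6.6

PIP = Vt/C + R·V̇ + PEEP (constant-flow equation of motion).
Only the elastic term changes: ΔPIP = ΔVt / C = (605 − 380) / 33.9 = 6.637 cmH2O.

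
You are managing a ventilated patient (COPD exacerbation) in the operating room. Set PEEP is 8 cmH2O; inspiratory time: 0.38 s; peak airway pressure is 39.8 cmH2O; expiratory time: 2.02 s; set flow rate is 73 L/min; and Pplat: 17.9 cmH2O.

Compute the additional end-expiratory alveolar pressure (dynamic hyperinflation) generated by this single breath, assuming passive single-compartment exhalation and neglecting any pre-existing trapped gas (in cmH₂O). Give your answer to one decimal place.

0.9

Flow: 73 L/min ÷ 60 = 1.2167 L/s.
Vt = flow × Ti = 1.2167 L/s × 0.38 s × 1000 mL/L = 462.35 mL.
R = (PIP − Pplat)/V̇ = (39.8 − 17.9) / 1.2167 = 21.9/1.2167 = 18.0 cmH2O·s/L.
C = Vt/(Pplat − PEEP) = 462.35 / (17.9 − 8) = 462.35/9.9 = 46.702 mL/cmH2O.
τ = R × C = 18.0 × 0.0467 L/cmH2O = 0.8406 s.
Fraction remaining = e^(−Te/τ) = e^(−2.02/0.8406) = 0.09044; trapped volume = 462.35 × 0.09044 = 41.815 mL.
Additional alveolar pressure from trapping ≈ V_trapped / C = 41.815 / 46.702 = 0.8954 cmH2O.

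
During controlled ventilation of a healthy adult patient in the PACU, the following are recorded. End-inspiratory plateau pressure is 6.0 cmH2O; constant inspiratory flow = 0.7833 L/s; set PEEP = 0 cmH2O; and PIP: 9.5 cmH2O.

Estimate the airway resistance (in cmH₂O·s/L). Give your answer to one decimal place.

Raw = (PIP − Pplat) / flow = (9.5 − 6.0) / 0.7833 = 3.5 / 0.7833 = 4.468 cmH2O·s/L.

4.5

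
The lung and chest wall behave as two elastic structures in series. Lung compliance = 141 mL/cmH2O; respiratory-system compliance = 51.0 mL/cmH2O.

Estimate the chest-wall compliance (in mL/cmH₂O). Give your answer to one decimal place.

1/Ccw = 1/Crs − 1/CL.
1/Ccw = 1/51.0 − 1/141 = 0.01252.
Ccw = 79.872 mL/cmH2O.

79.9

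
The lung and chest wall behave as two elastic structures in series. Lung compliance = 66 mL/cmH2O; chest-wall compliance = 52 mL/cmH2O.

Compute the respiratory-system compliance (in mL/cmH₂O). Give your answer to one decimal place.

29.1

Lung and chest wall are elastances in series: 1/Crs = 1/CL + 1/Ccw.
1/Crs = 1/66 + 1/52 = 0.03438.
Crs = 29.087 mL/cmH2O.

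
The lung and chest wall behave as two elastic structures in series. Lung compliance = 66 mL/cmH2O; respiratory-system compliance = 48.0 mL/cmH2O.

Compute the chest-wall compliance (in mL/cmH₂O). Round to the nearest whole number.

176

1/Ccw = 1/Crs − 1/CL.
1/Ccw = 1/48.0 − 1/66 = 0.005682.
Ccw = 175.99 mL/cmH2O.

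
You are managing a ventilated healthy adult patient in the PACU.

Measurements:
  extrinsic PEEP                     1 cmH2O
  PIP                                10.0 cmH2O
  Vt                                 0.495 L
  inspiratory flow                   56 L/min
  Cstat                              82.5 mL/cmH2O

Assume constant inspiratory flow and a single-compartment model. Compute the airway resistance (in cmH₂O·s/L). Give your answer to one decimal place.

Flow: 56 L/min ÷ 60 = 0.9333 L/s.
Equation of motion (constant flow): PIP = Vt/C + R·V̇ + PEEP.
R·V̇ = PIP − Vt/C − PEEP = 10.0 − 495/82.5 − 1 = 10.0 − 6.0 − 1 = 3.0 cmH2O.
R = 3.0 / 0.9333 = 3.214 cmH2O·s/L.

3.2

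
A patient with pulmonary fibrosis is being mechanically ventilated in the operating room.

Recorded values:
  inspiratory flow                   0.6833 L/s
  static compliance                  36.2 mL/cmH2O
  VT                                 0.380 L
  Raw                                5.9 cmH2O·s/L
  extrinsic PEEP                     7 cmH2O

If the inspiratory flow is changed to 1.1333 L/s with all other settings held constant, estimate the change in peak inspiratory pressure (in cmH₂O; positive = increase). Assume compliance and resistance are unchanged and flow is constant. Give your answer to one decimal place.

PIP = Vt/C + R·V̇ + PEEP (constant-flow equation of motion).
Only the resistive term changes: ΔPIP = R × ΔV̇ = 5.9 × (1.1333 − 0.6833) = 5.9 × 0.45 = 2.655 cmH2O.

2.7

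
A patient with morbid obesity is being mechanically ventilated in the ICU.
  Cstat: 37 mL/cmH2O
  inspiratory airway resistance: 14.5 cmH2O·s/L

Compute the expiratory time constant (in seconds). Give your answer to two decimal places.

0.54

τ = R × C = 14.5 × 37 mL/cmH2O = 14.5 × 0.037 L/cmH2O = 0.5365 s.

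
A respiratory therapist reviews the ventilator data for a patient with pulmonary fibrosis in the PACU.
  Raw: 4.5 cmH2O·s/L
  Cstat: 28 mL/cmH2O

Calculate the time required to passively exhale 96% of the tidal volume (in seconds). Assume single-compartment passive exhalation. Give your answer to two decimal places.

τ = R × C = 4.5 × 28 mL/cmH2O = 4.5 × 0.028 L/cmH2O = 0.126 s.
Exhaled fraction f = 1 − e^(−t/τ) → t = −τ·ln(1 − f) = −0.126·ln(0.04) = 0.4056 s.

0.41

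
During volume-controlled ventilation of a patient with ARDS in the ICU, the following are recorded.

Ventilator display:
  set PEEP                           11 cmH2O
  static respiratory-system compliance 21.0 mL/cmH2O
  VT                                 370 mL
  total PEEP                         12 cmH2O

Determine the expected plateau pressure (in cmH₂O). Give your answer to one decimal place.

29.6

End-expiratory occlusion gives total PEEP = 12 cmH2O (intrinsic PEEP = 12 − 11 = 1). Use total PEEP for the elastic gradient.
Pplat = PEEPtotal + Vt / Cstat = 12 + 370 / 21.0 = 12 + 17.619 = 29.619 cmH2O.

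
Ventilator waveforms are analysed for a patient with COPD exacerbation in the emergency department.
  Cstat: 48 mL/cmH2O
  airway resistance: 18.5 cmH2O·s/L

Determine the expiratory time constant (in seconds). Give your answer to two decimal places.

0.89

τ = R × C = 18.5 × 48 mL/cmH2O = 18.5 × 0.048 L/cmH2O = 0.888 s.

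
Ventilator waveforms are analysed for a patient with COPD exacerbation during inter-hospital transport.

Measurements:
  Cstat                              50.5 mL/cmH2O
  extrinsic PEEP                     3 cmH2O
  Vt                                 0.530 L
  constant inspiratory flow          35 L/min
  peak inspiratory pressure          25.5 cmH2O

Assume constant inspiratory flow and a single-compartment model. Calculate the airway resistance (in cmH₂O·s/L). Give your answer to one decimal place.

20.6

Flow: 35 L/min ÷ 60 = 0.5833 L/s.
Equation of motion (constant flow): PIP = Vt/C + R·V̇ + PEEP.
R·V̇ = PIP − Vt/C − PEEP = 25.5 − 530/50.5 − 3 = 25.5 − 10.495 − 3 = 12.005 cmH2O.
R = 12.005 / 0.5833 = 20.581 cmH2O·s/L.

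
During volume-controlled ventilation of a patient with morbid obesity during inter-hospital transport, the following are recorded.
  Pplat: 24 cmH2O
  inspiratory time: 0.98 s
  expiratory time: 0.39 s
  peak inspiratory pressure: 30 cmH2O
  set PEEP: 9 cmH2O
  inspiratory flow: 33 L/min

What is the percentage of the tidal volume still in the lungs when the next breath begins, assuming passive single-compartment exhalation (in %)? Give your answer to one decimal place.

Flow: 33 L/min ÷ 60 = 0.55 L/s.
Vt = flow × Ti = 0.55 L/s × 0.98 s × 1000 mL/L = 539.0 mL.
R = (PIP − Pplat)/V̇ = (30 − 24) / 0.55 = 6.0/0.55 = 10.909 cmH2O·s/L.
C = Vt/(Pplat − PEEP) = 539.0 / (24 − 9) = 539.0/15.0 = 35.933 mL/cmH2O.
τ = R × C = 10.909 × 0.03593 L/cmH2O = 0.392 s.
Fraction remaining at end-expiration = e^(−Te/τ) = e^(−0.39/0.392) = 0.3698 → 36.98%.

37.0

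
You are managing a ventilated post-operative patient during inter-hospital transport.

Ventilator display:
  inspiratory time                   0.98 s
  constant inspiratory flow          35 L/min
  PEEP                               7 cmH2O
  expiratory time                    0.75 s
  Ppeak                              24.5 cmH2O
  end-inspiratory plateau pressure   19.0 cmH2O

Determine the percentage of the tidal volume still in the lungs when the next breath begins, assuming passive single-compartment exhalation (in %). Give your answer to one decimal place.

Flow: 35 L/min ÷ 60 = 0.5833 L/s.
Vt = flow × Ti = 0.5833 L/s × 0.98 s × 1000 mL/L = 571.63 mL.
R = (PIP − Pplat)/V̇ = (24.5 − 19.0) / 0.5833 = 5.5/0.5833 = 9.429 cmH2O·s/L.
C = Vt/(Pplat − PEEP) = 571.63 / (19.0 − 7) = 571.63/12.0 = 47.636 mL/cmH2O.
τ = R × C = 9.429 × 0.04764 L/cmH2O = 0.4492 s.
Fraction remaining at end-expiration = e^(−Te/τ) = e^(−0.75/0.4492) = 0.1883 → 18.83%.

18.8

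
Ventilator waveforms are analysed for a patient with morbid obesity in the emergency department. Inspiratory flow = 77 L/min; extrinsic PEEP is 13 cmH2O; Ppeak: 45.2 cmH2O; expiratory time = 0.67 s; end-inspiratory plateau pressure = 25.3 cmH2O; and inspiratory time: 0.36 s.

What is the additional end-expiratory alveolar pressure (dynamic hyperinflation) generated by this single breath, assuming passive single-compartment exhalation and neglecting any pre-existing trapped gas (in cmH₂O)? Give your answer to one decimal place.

3.9

Flow: 77 L/min ÷ 60 = 1.2833 L/s.
Vt = flow × Ti = 1.2833 L/s × 0.36 s × 1000 mL/L = 461.99 mL.
R = (PIP − Pplat)/V̇ = (45.2 − 25.3) / 1.2833 = 19.9/1.2833 = 15.507 cmH2O·s/L.
C = Vt/(Pplat − PEEP) = 461.99 / (25.3 − 13) = 461.99/12.3 = 37.56 mL/cmH2O.
τ = R × C = 15.507 × 0.03756 L/cmH2O = 0.5824 s.
Fraction remaining = e^(−Te/τ) = e^(−0.67/0.5824) = 0.3165; trapped volume = 461.99 × 0.3165 = 146.22 mL.
Additional alveolar pressure from trapping ≈ V_trapped / C = 146.22 / 37.56 = 3.893 cmH2O.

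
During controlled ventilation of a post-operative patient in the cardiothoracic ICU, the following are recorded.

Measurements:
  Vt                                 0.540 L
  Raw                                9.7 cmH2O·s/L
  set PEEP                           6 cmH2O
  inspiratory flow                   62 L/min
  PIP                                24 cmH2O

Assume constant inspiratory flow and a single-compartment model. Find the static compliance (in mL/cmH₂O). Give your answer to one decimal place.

67.7

Flow: 62 L/min ÷ 60 = 1.0333 L/s.
Equation of motion (constant flow): PIP = Vt/C + R·V̇ + PEEP.
Vt/C = PIP − R·V̇ − PEEP = 24 − 9.7×1.0333 − 6 = 24 − 10.023 − 6 = 7.977 cmH2O.
C = Vt / 7.977 = 540 / 7.977 = 67.695 mL/cmH2O.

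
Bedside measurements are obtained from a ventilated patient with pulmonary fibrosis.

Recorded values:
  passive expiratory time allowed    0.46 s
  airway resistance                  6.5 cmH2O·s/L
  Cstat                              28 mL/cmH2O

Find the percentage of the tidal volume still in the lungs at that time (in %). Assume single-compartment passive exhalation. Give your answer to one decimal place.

8.0

τ = R × C = 6.5 × 28 mL/cmH2O = 6.5 × 0.028 L/cmH2O = 0.182 s.
Passive exhalation: V(t)/V₀ = e^(−t/τ) = e^(−0.46/0.182) = 0.07986.
Fraction remaining = 0.07986 → 7.986%.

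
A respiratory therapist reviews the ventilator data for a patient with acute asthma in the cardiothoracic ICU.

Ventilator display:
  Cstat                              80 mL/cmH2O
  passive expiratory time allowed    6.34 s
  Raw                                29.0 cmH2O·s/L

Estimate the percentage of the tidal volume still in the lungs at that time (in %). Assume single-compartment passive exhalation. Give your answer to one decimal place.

6.5

τ = R × C = 29.0 × 80 mL/cmH2O = 29.0 × 0.080 L/cmH2O = 2.32 s.
Passive exhalation: V(t)/V₀ = e^(−t/τ) = e^(−6.34/2.32) = 0.06504.
Fraction remaining = 0.06504 → 6.504%.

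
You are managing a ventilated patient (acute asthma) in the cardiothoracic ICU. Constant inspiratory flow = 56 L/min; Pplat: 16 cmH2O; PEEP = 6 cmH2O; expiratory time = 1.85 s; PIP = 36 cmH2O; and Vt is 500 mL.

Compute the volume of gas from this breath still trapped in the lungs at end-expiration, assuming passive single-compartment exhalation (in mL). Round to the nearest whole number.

89

Flow: 56 L/min ÷ 60 = 0.9333 L/s.
R = (PIP − Pplat)/V̇ = (36 − 16) / 0.9333 = 20.0/0.9333 = 21.429 cmH2O·s/L.
C = Vt/(Pplat − PEEP) = 500.0 / (16 − 6) = 500.0/10.0 = 50.0 mL/cmH2O.
τ = R × C = 21.429 × 0.05 L/cmH2O = 1.071 s.
Fraction remaining = e^(−Te/τ) = e^(−1.85/1.071) = 0.1778.
Trapped volume = 500.0 × 0.1778 = 88.9 mL.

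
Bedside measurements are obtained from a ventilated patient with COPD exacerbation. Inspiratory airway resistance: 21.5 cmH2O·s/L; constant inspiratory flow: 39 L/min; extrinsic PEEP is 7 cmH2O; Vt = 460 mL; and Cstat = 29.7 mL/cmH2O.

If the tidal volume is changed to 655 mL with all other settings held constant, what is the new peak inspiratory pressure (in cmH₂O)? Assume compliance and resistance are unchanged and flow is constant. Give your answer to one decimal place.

Flow: 39 L/min ÷ 60 = 0.65 L/s.
PIP = Vt/C + R·V̇ + PEEP (constant-flow equation of motion).
Only the elastic term changes: ΔPIP = ΔVt / C = (655 − 460) / 29.7 = 6.566 cmH2O.
Original PIP = 460/29.7 + 21.5×0.65 + 7 = 36.463 cmH2O; new PIP = 36.463 + (6.566) = 43.029 cmH2O.

43.0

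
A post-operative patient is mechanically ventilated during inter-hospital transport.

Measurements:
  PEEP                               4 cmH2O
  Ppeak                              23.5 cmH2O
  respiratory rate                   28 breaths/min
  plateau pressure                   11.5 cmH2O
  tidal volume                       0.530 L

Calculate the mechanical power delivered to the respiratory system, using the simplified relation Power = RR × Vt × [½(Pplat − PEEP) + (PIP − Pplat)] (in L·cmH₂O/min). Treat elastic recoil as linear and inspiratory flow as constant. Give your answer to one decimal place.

Per-breath work = Vt × [½(Pplat−PEEP) + (PIP−Pplat)] = 0.530 × [0.5×7.5 + 12.0] = 0.530 × 15.75 = 8.348 L·cmH2O.
Power = 28 × 8.348 = 233.74 L·cmH2O/min.

233.7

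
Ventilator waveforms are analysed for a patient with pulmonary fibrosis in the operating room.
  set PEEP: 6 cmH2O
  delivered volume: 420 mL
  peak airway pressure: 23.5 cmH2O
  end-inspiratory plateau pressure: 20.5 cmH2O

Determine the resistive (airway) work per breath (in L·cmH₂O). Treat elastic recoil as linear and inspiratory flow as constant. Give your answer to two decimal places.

With constant inspiratory flow the resistive pressure is constant at PIP − Pplat = 23.5 − 20.5 = 3.0 cmH2O, so resistive work = 3.0 × 0.420 = 1.26 L·cmH2O.

1.26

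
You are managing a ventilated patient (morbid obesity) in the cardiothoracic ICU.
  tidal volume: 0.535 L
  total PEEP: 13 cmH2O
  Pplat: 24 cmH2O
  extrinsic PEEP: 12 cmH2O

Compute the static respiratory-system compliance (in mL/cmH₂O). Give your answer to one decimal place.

48.6

End-expiratory occlusion gives total PEEP = 13 cmH2O (intrinsic PEEP = 13 − 12 = 1). Use total PEEP for the elastic gradient.
Cstat = Vt / (Pplat − PEEPtotal) = 535 / (24 − 13) = 535 / 11.0 = 48.636 mL/cmH2O.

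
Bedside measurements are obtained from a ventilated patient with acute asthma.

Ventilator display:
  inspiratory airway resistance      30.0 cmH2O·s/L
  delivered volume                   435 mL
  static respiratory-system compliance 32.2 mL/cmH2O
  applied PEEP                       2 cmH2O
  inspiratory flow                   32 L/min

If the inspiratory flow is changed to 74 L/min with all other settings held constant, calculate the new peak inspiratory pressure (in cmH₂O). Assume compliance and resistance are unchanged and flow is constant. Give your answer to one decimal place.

Flow: 32 L/min ÷ 60 = 0.5333 L/s.
New flow: 74 L/min ÷ 60 = 1.2333 L/s.
PIP = Vt/C + R·V̇ + PEEP (constant-flow equation of motion).
Only the resistive term changes: ΔPIP = R × ΔV̇ = 30.0 × (1.2333 − 0.5333) = 30.0 × 0.7 = 21.0 cmH2O.
Original PIP = 435/32.2 + 30.0×0.5333 + 2 = 31.508 cmH2O; new PIP = 31.508 + (21.0) = 52.508 cmH2O.

52.5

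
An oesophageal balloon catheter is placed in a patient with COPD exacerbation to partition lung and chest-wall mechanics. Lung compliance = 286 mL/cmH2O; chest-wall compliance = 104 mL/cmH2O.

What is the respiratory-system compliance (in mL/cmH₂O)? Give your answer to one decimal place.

76.3

Lung and chest wall are elastances in series: 1/Crs = 1/CL + 1/Ccw.
1/Crs = 1/286 + 1/104 = 0.01311.
Crs = 76.278 mL/cmH2O.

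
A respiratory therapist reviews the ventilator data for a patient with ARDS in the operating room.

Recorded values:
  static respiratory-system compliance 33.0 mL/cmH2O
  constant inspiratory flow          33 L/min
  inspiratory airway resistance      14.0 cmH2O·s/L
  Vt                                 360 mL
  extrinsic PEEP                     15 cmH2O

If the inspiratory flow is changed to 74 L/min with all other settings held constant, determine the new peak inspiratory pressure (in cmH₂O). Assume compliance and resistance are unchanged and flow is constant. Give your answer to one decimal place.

43.2

Flow: 33 L/min ÷ 60 = 0.55 L/s.
New flow: 74 L/min ÷ 60 = 1.2333 L/s.
PIP = Vt/C + R·V̇ + PEEP (constant-flow equation of motion).
Only the resistive term changes: ΔPIP = R × ΔV̇ = 14.0 × (1.2333 − 0.55) = 14.0 × 0.6833 = 9.566 cmH2O.
Original PIP = 360/33.0 + 14.0×0.55 + 15 = 33.609 cmH2O; new PIP = 33.609 + (9.566) = 43.175 cmH2O.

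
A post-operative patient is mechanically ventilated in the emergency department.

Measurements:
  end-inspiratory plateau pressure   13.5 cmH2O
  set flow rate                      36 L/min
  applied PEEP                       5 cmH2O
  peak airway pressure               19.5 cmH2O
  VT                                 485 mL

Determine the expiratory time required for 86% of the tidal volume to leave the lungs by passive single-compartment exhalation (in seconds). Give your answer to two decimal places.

1.12

Flow: 36 L/min ÷ 60 = 0.6 L/s.
R = (PIP − Pplat)/V̇ = (19.5 − 13.5) / 0.6 = 6.0/0.6 = 10.0 cmH2O·s/L.
C = Vt/(Pplat − PEEP) = 485.0 / (13.5 − 5) = 485.0/8.5 = 57.059 mL/cmH2O.
τ = R × C = 10.0 × 0.05706 L/cmH2O = 0.5706 s.
t = −τ·ln(1 − 0.86) = −0.5706·ln(0.14) = 1.122 s.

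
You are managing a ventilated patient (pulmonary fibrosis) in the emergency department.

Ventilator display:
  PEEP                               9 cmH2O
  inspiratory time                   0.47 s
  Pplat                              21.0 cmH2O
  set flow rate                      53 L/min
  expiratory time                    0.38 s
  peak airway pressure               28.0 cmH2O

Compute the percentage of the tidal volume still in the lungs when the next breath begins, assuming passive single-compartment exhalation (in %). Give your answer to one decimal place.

Flow: 53 L/min ÷ 60 = 0.8833 L/s.
Vt = flow × Ti = 0.8833 L/s × 0.47 s × 1000 mL/L = 415.15 mL.
R = (PIP − Pplat)/V̇ = (28.0 − 21.0) / 0.8833 = 7.0/0.8833 = 7.925 cmH2O·s/L.
C = Vt/(Pplat − PEEP) = 415.15 / (21.0 − 9) = 415.15/12.0 = 34.596 mL/cmH2O.
τ = R × C = 7.925 × 0.0346 L/cmH2O = 0.2742 s.
Fraction remaining at end-expiration = e^(−Te/τ) = e^(−0.38/0.2742) = 0.2501 → 25.01%.

25.0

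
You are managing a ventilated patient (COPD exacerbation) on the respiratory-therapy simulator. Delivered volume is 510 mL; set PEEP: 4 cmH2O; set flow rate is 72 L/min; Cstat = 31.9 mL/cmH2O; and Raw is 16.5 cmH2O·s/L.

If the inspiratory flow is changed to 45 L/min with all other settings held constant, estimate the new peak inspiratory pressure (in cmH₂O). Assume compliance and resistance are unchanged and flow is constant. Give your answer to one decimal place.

Flow: 72 L/min ÷ 60 = 1.2 L/s.
New flow: 45 L/min ÷ 60 = 0.75 L/s.
PIP = Vt/C + R·V̇ + PEEP (constant-flow equation of motion).
Only the resistive term changes: ΔPIP = R × ΔV̇ = 16.5 × (0.75 − 1.2) = 16.5 × -0.45 = -7.425 cmH2O.
Original PIP = 510/31.9 + 16.5×1.2 + 4 = 39.787 cmH2O; new PIP = 39.787 + (-7.425) = 32.362 cmH2O.

32.4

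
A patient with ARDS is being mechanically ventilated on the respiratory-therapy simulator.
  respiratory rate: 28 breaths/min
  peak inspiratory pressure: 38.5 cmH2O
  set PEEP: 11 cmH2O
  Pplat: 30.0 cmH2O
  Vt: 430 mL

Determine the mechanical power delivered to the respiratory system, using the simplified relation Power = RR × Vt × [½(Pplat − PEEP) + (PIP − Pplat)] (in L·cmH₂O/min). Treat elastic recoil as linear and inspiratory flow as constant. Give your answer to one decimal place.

216.7

Per-breath work = Vt × [½(Pplat−PEEP) + (PIP−Pplat)] = 0.430 × [0.5×19.0 + 8.5] = 0.430 × 18.0 = 7.74 L·cmH2O.
Power = 28 × 7.74 = 216.72 L·cmH2O/min.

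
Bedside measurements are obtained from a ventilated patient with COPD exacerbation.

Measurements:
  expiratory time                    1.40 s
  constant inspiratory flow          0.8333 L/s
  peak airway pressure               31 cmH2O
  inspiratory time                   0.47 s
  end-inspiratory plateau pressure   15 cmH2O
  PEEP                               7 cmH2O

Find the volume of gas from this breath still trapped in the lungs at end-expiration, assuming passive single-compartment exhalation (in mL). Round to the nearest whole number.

Vt = flow × Ti = 0.8333 L/s × 0.47 s × 1000 mL/L = 391.65 mL.
R = (PIP − Pplat)/V̇ = (31 − 15) / 0.8333 = 16.0/0.8333 = 19.201 cmH2O·s/L.
C = Vt/(Pplat − PEEP) = 391.65 / (15 − 7) = 391.65/8.0 = 48.956 mL/cmH2O.
τ = R × C = 19.201 × 0.04896 L/cmH2O = 0.9401 s.
Fraction remaining = e^(−Te/τ) = e^(−1.40/0.9401) = 0.2256.
Trapped volume = 391.65 × 0.2256 = 88.356 mL.

88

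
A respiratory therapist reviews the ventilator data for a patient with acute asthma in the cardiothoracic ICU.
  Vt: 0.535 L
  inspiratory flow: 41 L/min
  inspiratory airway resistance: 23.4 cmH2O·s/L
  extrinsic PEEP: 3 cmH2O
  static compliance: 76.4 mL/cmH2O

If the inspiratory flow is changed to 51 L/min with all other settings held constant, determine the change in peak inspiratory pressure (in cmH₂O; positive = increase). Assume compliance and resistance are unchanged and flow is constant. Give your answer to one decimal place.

3.9

Flow: 41 L/min ÷ 60 = 0.6833 L/s.
New flow: 51 L/min ÷ 60 = 0.85 L/s.
PIP = Vt/C + R·V̇ + PEEP (constant-flow equation of motion).
Only the resistive term changes: ΔPIP = R × ΔV̇ = 23.4 × (0.85 − 0.6833) = 23.4 × 0.1667 = 3.901 cmH2O.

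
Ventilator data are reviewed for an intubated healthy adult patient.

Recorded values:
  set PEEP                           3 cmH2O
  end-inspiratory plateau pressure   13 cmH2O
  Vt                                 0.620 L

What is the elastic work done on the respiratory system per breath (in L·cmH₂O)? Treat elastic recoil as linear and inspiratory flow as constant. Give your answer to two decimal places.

3.10

Elastic work ≈ ½ × (Pplat − PEEP) × Vt = 0.5 × (13 − 3) × 0.620 L = 0.5 × 10.0 × 0.620 = 3.1 L·cmH2O.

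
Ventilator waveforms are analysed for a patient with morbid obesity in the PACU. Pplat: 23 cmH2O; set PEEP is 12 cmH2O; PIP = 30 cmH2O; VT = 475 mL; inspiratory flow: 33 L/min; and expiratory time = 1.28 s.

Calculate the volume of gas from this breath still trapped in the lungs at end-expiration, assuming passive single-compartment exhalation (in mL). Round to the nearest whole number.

46

Flow: 33 L/min ÷ 60 = 0.55 L/s.
R = (PIP − Pplat)/V̇ = (30 − 23) / 0.55 = 7.0/0.55 = 12.727 cmH2O·s/L.
C = Vt/(Pplat − PEEP) = 475.0 / (23 − 12) = 475.0/11.0 = 43.182 mL/cmH2O.
τ = R × C = 12.727 × 0.04318 L/cmH2O = 0.5496 s.
Fraction remaining = e^(−Te/τ) = e^(−1.28/0.5496) = 0.0974.
Trapped volume = 475.0 × 0.0974 = 46.265 mL.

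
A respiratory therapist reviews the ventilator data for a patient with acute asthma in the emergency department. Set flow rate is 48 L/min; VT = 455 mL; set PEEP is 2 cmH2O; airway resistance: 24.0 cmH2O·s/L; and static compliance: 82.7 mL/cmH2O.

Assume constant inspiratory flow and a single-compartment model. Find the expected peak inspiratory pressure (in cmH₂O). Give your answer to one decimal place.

Flow: 48 L/min ÷ 60 = 0.8 L/s.
Equation of motion (constant flow): PIP = Vt/C + R·V̇ + PEEP.
PIP = 455/82.7 + 24.0×0.8 + 2 = 5.502 + 19.2 + 2 = 26.702 cmH2O.

26.7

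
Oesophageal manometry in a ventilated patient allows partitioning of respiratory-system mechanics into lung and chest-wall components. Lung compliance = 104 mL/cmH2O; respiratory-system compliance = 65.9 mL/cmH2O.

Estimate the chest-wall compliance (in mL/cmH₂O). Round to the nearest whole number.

180

1/Ccw = 1/Crs − 1/CL.
1/Ccw = 1/65.9 − 1/104 = 0.005559.
Ccw = 179.89 mL/cmH2O.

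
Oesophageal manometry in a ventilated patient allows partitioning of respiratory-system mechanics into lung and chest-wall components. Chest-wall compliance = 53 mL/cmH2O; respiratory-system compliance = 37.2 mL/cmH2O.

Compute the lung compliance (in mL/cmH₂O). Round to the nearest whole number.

1/CL = 1/Crs − 1/Ccw.
1/CL = 1/37.2 − 1/53 = 0.008014.
CL = 124.78 mL/cmH2O.

125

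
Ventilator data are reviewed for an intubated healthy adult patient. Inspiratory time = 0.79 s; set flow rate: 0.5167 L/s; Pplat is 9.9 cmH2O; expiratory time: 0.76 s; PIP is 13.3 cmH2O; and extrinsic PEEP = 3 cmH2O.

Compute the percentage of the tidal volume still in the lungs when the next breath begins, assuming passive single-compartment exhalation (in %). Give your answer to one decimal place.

Vt = flow × Ti = 0.5167 L/s × 0.79 s × 1000 mL/L = 408.19 mL.
R = (PIP − Pplat)/V̇ = (13.3 − 9.9) / 0.5167 = 3.4/0.5167 = 6.58 cmH2O·s/L.
C = Vt/(Pplat − PEEP) = 408.19 / (9.9 − 3) = 408.19/6.9 = 59.158 mL/cmH2O.
τ = R × C = 6.58 × 0.05916 L/cmH2O = 0.3893 s.
Fraction remaining at end-expiration = e^(−Te/τ) = e^(−0.76/0.3893) = 0.142 → 14.2%.

14.2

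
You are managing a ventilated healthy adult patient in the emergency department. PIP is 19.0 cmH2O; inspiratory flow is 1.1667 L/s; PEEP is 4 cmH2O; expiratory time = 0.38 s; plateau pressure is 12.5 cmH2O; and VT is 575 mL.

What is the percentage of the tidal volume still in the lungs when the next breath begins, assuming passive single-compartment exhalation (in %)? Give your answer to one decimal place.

R = (PIP − Pplat)/V̇ = (19.0 − 12.5) / 1.1667 = 6.5/1.1667 = 5.571 cmH2O·s/L.
C = Vt/(Pplat − PEEP) = 575.0 / (12.5 − 4) = 575.0/8.5 = 67.647 mL/cmH2O.
τ = R × C = 5.571 × 0.06765 L/cmH2O = 0.3769 s.
Fraction remaining at end-expiration = e^(−Te/τ) = e^(−0.38/0.3769) = 0.3649 → 36.49%.

36.5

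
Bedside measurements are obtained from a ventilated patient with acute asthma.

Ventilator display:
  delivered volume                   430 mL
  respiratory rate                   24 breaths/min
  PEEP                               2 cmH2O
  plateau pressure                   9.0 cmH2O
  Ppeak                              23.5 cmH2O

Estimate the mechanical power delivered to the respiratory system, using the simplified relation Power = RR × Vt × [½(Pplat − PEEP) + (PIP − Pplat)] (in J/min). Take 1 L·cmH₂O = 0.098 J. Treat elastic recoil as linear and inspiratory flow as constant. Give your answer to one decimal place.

Per-breath work = Vt × [½(Pplat−PEEP) + (PIP−Pplat)] = 0.430 × [0.5×7.0 + 14.5] = 0.430 × 18.0 = 7.74 L·cmH2O.
Power = 24 × 7.74 = 185.76 L·cmH2O/min.
× 0.098 J/(L·cmH2O) → 18.204 J/min.

18.2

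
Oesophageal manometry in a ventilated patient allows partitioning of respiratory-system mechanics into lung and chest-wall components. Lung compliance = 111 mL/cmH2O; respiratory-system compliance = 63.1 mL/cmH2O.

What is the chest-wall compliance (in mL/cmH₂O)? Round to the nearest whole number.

1/Ccw = 1/Crs − 1/CL.
1/Ccw = 1/63.1 − 1/111 = 0.006839.
Ccw = 146.22 mL/cmH2O.

146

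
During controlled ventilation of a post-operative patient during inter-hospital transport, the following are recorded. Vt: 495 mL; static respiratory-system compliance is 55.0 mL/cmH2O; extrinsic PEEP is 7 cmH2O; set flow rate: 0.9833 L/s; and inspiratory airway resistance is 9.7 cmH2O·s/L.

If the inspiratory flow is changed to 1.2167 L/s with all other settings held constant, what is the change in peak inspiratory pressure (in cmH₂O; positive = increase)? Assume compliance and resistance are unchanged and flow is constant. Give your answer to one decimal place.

2.3

PIP = Vt/C + R·V̇ + PEEP (constant-flow equation of motion).
Only the resistive term changes: ΔPIP = R × ΔV̇ = 9.7 × (1.2167 − 0.9833) = 9.7 × 0.2334 = 2.264 cmH2O.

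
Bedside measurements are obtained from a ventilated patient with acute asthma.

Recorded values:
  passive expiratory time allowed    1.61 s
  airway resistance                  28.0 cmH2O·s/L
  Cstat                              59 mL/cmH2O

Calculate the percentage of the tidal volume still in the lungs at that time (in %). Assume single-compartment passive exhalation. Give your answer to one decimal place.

τ = R × C = 28.0 × 59 mL/cmH2O = 28.0 × 0.059 L/cmH2O = 1.652 s.
Passive exhalation: V(t)/V₀ = e^(−t/τ) = e^(−1.61/1.652) = 0.3774.
Fraction remaining = 0.3774 → 37.74%.

37.7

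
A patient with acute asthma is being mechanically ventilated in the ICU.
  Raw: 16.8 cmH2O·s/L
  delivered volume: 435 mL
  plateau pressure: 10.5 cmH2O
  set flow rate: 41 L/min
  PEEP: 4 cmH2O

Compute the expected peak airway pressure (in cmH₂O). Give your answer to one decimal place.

22.0

Flow: 41 L/min ÷ 60 = 0.6833 L/s.
PIP = Pplat + Raw × flow = 10.5 + 16.8 × 0.6833 = 10.5 + 11.479 = 21.979 cmH2O.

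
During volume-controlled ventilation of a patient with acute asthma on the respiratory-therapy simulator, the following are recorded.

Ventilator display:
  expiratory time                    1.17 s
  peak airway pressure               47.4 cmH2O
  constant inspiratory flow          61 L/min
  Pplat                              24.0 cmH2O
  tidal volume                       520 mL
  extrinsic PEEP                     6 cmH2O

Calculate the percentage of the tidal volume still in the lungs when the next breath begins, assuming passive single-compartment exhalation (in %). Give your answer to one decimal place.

17.2

Flow: 61 L/min ÷ 60 = 1.0167 L/s.
R = (PIP − Pplat)/V̇ = (47.4 − 24.0) / 1.0167 = 23.4/1.0167 = 23.016 cmH2O·s/L.
C = Vt/(Pplat − PEEP) = 520.0 / (24.0 − 6) = 520.0/18.0 = 28.889 mL/cmH2O.
τ = R × C = 23.016 × 0.02889 L/cmH2O = 0.6649 s.
Fraction remaining at end-expiration = e^(−Te/τ) = e^(−1.17/0.6649) = 0.1721 → 17.21%.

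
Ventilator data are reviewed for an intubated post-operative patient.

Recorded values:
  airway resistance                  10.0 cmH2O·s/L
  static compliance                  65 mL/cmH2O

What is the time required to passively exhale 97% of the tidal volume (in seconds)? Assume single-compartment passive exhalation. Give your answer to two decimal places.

τ = R × C = 10.0 × 65 mL/cmH2O = 10.0 × 0.065 L/cmH2O = 0.65 s.
Exhaled fraction f = 1 − e^(−t/τ) → t = −τ·ln(1 − f) = −0.65·ln(0.03) = 2.279 s.

2.28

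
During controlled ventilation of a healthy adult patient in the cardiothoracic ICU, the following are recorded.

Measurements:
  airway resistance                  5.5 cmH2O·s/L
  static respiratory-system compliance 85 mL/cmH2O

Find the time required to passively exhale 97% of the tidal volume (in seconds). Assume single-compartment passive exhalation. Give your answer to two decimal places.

1.64

τ = R × C = 5.5 × 85 mL/cmH2O = 5.5 × 0.085 L/cmH2O = 0.4675 s.
Exhaled fraction f = 1 − e^(−t/τ) → t = −τ·ln(1 − f) = −0.4675·ln(0.03) = 1.639 s.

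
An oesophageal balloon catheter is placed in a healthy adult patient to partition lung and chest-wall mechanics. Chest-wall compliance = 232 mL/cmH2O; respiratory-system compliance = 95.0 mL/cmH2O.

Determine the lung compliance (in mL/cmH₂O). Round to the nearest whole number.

1/CL = 1/Crs − 1/Ccw.
1/CL = 1/95.0 − 1/232 = 0.006216.
CL = 160.88 mL/cmH2O.

161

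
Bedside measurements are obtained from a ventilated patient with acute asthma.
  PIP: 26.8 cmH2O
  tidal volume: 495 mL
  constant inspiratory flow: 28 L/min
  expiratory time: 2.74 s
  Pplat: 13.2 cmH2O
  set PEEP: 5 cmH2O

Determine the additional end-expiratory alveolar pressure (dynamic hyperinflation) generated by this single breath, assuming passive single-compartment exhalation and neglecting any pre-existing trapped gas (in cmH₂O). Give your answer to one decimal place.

1.7

Flow: 28 L/min ÷ 60 = 0.4667 L/s.
R = (PIP − Pplat)/V̇ = (26.8 − 13.2) / 0.4667 = 13.6/0.4667 = 29.141 cmH2O·s/L.
C = Vt/(Pplat − PEEP) = 495.0 / (13.2 − 5) = 495.0/8.2 = 60.366 mL/cmH2O.
τ = R × C = 29.141 × 0.06037 L/cmH2O = 1.759 s.
Fraction remaining = e^(−Te/τ) = e^(−2.74/1.759) = 0.2106; trapped volume = 495.0 × 0.2106 = 104.25 mL.
Additional alveolar pressure from trapping ≈ V_trapped / C = 104.25 / 60.366 = 1.727 cmH2O.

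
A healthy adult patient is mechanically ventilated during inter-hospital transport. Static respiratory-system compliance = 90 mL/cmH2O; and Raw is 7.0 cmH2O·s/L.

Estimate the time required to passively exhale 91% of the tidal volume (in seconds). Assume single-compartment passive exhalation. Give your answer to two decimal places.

1.52

τ = R × C = 7.0 × 90 mL/cmH2O = 7.0 × 0.090 L/cmH2O = 0.63 s.
Exhaled fraction f = 1 − e^(−t/τ) → t = −τ·ln(1 − f) = −0.63·ln(0.09) = 1.517 s.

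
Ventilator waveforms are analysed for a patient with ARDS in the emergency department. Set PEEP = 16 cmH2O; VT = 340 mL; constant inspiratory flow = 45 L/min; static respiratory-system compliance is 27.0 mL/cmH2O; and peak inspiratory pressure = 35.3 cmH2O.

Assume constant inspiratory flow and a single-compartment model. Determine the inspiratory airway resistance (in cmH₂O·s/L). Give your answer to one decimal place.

Flow: 45 L/min ÷ 60 = 0.75 L/s.
Equation of motion (constant flow): PIP = Vt/C + R·V̇ + PEEP.
R·V̇ = PIP − Vt/C − PEEP = 35.3 − 340/27.0 − 16 = 35.3 − 12.593 − 16 = 6.707 cmH2O.
R = 6.707 / 0.75 = 8.943 cmH2O·s/L.

8.9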